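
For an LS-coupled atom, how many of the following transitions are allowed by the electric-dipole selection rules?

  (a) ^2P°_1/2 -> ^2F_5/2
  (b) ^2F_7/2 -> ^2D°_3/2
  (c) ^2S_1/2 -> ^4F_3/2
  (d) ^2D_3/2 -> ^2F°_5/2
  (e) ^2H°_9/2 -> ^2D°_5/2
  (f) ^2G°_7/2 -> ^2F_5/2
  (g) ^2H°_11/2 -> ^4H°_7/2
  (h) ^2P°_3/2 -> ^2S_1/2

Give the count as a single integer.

3

(a) forbidden (ΔL, ΔJ fail)
(b) forbidden (ΔJ fails)
(c) forbidden (parity, ΔS, ΔL fail)
(d) allowed
(e) forbidden (parity, ΔL, ΔJ fail)
(f) allowed
(g) forbidden (parity, ΔS, ΔJ fail)
(h) allowed
Total allowed: 3 of 8.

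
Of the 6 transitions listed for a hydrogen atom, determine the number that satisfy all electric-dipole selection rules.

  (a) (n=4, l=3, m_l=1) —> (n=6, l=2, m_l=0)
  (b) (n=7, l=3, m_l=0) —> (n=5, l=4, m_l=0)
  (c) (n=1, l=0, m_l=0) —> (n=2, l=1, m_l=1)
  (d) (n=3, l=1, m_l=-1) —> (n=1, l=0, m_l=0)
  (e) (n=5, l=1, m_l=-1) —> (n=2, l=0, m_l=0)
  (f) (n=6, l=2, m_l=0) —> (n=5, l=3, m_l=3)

(a) allowed
(b) allowed
(c) allowed
(d) allowed
(e) allowed
(f) forbidden — Δm_l = +3 (E1 requires Δm_l = 0, ±1)
Total allowed: 5 of 6.

5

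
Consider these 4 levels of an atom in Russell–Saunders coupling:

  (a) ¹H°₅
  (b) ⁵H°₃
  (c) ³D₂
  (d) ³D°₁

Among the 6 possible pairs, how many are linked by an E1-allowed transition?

(a)–(b): forbidden (parity, ΔS, ΔJ).
(a)–(c): forbidden (ΔS, ΔL, ΔJ).
(a)–(d): forbidden (parity, ΔS, ΔL, ΔJ).
(b)–(c): forbidden (ΔS, ΔL).
(b)–(d): forbidden (parity, ΔS, ΔL, ΔJ).
(c)–(d): allowed.
Allowed pairs: 1 of 6.

1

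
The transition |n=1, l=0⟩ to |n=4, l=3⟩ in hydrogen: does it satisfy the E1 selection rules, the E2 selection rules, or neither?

Δl = 3 − 0 = +3; l_i + l_f = 3.
E1 (Δl = ±1): not satisfied.
E2 (Δl = 0,±2, l_i+l_f ≥ 2): not satisfied.

neither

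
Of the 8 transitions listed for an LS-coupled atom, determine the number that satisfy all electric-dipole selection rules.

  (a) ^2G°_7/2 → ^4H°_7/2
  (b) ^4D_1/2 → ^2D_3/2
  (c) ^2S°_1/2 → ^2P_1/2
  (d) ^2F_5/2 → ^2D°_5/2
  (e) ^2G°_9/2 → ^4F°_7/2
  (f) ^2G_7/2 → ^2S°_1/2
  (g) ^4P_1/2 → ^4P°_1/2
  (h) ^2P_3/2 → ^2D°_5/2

(a) forbidden (parity, ΔS fail)
(b) forbidden (parity, ΔS fail)
(c) allowed
(d) allowed
(e) forbidden (parity, ΔS fail)
(f) forbidden (ΔL, ΔJ fail)
(g) allowed
(h) allowed
Total allowed: 4 of 8.

4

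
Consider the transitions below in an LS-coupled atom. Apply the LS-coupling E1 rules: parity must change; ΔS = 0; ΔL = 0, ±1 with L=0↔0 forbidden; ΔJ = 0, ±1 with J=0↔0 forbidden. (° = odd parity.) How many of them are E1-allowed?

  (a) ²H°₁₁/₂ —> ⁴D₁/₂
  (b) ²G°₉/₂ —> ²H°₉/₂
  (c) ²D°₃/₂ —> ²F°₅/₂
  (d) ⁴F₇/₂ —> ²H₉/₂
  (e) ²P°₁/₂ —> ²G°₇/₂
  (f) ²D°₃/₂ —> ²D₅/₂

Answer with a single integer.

(a) forbidden (ΔS, ΔL, ΔJ fail)
(b) forbidden (parity fails)
(c) forbidden (parity fails)
(d) forbidden (parity, ΔS, ΔL fail)
(e) forbidden (parity, ΔL, ΔJ fail)
(f) allowed
Total allowed: 1 of 6.

1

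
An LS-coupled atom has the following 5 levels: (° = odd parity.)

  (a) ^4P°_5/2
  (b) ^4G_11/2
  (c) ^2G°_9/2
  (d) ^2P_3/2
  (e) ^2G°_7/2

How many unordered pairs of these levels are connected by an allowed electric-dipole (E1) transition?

0

(a)–(b): forbidden (ΔL, ΔJ).
(a)–(c): forbidden (parity, ΔS, ΔL, ΔJ).
(a)–(d): forbidden (ΔS).
(a)–(e): forbidden (parity, ΔS, ΔL).
(b)–(c): forbidden (ΔS).
(b)–(d): forbidden (parity, ΔS, ΔL, ΔJ).
(b)–(e): forbidden (ΔS, ΔJ).
(c)–(d): forbidden (ΔL, ΔJ).
(c)–(e): forbidden (parity).
(d)–(e): forbidden (ΔL, ΔJ).
Allowed pairs: 0 of 10.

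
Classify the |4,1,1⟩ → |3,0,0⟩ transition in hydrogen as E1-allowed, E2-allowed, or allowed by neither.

E1

Δl = 0 − 1 = -1; l_i + l_f = 1.
Δm_l = -1.
E1 (Δl = ±1, |Δm_l| ≤ 1): satisfied.
E2 (Δl = 0,±2, l_i+l_f ≥ 2, |Δm_l| ≤ 2): not satisfied.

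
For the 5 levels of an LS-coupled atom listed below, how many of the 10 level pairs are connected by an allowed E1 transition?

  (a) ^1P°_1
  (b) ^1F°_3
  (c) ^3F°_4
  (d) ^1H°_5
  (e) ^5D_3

0

(a)–(b): forbidden (parity, ΔL, ΔJ).
(a)–(c): forbidden (parity, ΔS, ΔL, ΔJ).
(a)–(d): forbidden (parity, ΔL, ΔJ).
(a)–(e): forbidden (ΔS, ΔJ).
(b)–(c): forbidden (parity, ΔS).
(b)–(d): forbidden (parity, ΔL, ΔJ).
(b)–(e): forbidden (ΔS).
(c)–(d): forbidden (parity, ΔS, ΔL).
(c)–(e): forbidden (ΔS).
(d)–(e): forbidden (ΔS, ΔL, ΔJ).
Allowed pairs: 0 of 10.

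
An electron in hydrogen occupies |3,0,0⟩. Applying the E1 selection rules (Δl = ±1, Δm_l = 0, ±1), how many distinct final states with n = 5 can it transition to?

3

E1 requires Δl = ±1, so l_f ∈ {-1, 1}; with 0 ≤ l_f ≤ n_f−1 = 4, the allowed l_f values are {1}.
For l_f = 1: m_f ∈ {m_i−1, m_i, m_i+1} ∩ [−1, 1] = {-1, 0, 1} → 3 states.
Total: 3.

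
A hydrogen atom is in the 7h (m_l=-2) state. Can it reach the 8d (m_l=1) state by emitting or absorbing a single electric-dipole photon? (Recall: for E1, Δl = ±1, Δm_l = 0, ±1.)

forbidden

l: 5 → 2 (Δl = -3). Δl = ±1 ✗.
Δm_l = 1 − (-2) = +3. E1 requires Δm_l = 0, ±1: ✗.
The transition is electric-dipole forbidden.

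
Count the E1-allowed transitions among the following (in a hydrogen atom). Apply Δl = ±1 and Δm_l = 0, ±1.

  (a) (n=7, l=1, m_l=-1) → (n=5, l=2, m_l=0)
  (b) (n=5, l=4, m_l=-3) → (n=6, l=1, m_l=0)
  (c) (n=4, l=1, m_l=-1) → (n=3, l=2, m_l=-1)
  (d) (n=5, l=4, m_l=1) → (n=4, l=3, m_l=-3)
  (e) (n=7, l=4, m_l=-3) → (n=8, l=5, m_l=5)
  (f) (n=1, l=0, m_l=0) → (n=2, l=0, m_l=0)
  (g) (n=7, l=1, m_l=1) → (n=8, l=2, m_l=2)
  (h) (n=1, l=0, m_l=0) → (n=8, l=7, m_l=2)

3

(a) allowed
(b) forbidden — Δl = -3 (E1 requires Δl = ±1); Δm_l = +3 (E1 requires Δm_l = 0, ±1)
(c) allowed
(d) forbidden — Δm_l = -4 (E1 requires Δm_l = 0, ±1)
(e) forbidden — Δm_l = +8 (E1 requires Δm_l = 0, ±1)
(f) forbidden — Δl = +0 (E1 requires Δl = ±1)
(g) allowed
(h) forbidden — Δl = +7 (E1 requires Δl = ±1); Δm_l = +2 (E1 requires Δm_l = 0, ±1)
Total allowed: 3 of 8.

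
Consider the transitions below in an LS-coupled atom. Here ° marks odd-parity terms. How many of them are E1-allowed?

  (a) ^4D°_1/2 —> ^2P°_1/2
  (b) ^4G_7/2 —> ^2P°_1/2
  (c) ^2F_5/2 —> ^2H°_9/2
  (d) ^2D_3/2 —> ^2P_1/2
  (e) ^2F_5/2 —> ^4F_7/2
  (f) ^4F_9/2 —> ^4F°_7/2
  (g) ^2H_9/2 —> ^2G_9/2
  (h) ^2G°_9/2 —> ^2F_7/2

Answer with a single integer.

(a) forbidden (parity, ΔS fail)
(b) forbidden (ΔS, ΔL, ΔJ fail)
(c) forbidden (ΔL, ΔJ fail)
(d) forbidden (parity fails)
(e) forbidden (parity, ΔS fail)
(f) allowed
(g) forbidden (parity fails)
(h) allowed
Total allowed: 2 of 8.

2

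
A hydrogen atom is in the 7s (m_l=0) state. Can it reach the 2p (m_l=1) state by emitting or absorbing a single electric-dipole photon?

Initial l = 0, final l = 1, so Δl = +1. E1 requires Δl = ±1: ✓.
m_l: 0 → 1 (Δm_l = +1). |Δm_l| ≤ 1 ✓.
All E1 selection rules are satisfied.

allowed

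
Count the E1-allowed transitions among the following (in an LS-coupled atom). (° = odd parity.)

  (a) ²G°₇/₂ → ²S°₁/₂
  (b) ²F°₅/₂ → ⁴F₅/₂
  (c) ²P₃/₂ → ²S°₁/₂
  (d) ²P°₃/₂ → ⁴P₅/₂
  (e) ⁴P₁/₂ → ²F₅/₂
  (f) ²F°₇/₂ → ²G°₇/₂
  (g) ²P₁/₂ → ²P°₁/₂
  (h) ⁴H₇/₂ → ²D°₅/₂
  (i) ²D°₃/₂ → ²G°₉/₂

(a) forbidden (parity, ΔL, ΔJ fail)
(b) forbidden (ΔS fails)
(c) allowed
(d) forbidden (ΔS fails)
(e) forbidden (parity, ΔS, ΔL, ΔJ fail)
(f) forbidden (parity fails)
(g) allowed
(h) forbidden (ΔS, ΔL fail)
(i) forbidden (parity, ΔL, ΔJ fail)
Total allowed: 2 of 9.

2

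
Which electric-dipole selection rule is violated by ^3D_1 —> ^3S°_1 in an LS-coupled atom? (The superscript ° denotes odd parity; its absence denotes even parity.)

the ΔL = 0, ±1 rule

Reading off the term symbols: S 1→1, L 2→0, J 1→1, parity even→odd.
ΔL = 0, ±1 (not L=0↔0): L: 2 → 0, ΔL = -2 — fails.
ΔS = 0: S: 1 → 1 — passes.
ΔJ = 0, ±1 (not J=0↔0): J: 1 → 1, ΔJ = +0 — passes.
Parity must change: even → odd — passes.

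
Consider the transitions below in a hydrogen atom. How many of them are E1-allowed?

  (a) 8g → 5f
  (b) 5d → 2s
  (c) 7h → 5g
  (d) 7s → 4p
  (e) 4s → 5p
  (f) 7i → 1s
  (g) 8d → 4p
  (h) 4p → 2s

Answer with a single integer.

6

(a) allowed
(b) forbidden — Δl = -2 (E1 requires Δl = ±1)
(c) allowed
(d) allowed
(e) allowed
(f) forbidden — Δl = -6 (E1 requires Δl = ±1)
(g) allowed
(h) allowed
Total allowed: 6 of 8.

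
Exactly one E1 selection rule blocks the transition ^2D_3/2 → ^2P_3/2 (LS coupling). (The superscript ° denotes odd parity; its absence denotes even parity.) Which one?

parity

Initial level: S=1/2, L=2, J=3/2, parity even. Final level: S=1/2, L=1, J=3/2, parity even.
Parity must change: even → even — fails.
ΔS = 0: S: 1/2 → 1/2 — ok.
ΔL = 0, ±1 (not L=0↔0): L: 2 → 1, ΔL = -1 — ok.
ΔJ = 0, ±1 (not J=0↔0): J: 3/2 → 3/2, ΔJ = +0 — ok.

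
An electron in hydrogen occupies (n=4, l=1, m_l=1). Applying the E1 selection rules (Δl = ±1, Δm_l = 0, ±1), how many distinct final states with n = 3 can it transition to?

4

E1 requires Δl = ±1, so l_f ∈ {0, 2}; with 0 ≤ l_f ≤ n_f−1 = 2, the allowed l_f values are {0, 2}.
For l_f = 0: m_f ∈ {m_i−1, m_i, m_i+1} ∩ [−0, 0] = {0} → 1 state.
For l_f = 2: m_f ∈ {m_i−1, m_i, m_i+1} ∩ [−2, 2] = {0, 1, 2} → 3 states.
Total: 4.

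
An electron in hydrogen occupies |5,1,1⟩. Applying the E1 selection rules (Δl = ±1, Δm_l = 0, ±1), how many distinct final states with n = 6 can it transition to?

E1 requires Δl = ±1, so l_f ∈ {0, 2}; with 0 ≤ l_f ≤ n_f−1 = 5, the allowed l_f values are {0, 2}.
For l_f = 0: m_f ∈ {m_i−1, m_i, m_i+1} ∩ [−0, 0] = {0} → 1 state.
For l_f = 2: m_f ∈ {m_i−1, m_i, m_i+1} ∩ [−2, 2] = {0, 1, 2} → 3 states.
Total: 4.

4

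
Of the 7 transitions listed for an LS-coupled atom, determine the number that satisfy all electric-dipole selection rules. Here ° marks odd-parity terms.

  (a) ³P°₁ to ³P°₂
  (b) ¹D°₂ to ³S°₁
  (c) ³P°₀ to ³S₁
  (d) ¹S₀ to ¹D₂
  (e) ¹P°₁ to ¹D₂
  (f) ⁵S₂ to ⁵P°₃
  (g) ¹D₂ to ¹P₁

3

(a) forbidden (parity fails)
(b) forbidden (parity, ΔS, ΔL fail)
(c) allowed
(d) forbidden (parity, ΔL, ΔJ fail)
(e) allowed
(f) allowed
(g) forbidden (parity fails)
Total allowed: 3 of 7.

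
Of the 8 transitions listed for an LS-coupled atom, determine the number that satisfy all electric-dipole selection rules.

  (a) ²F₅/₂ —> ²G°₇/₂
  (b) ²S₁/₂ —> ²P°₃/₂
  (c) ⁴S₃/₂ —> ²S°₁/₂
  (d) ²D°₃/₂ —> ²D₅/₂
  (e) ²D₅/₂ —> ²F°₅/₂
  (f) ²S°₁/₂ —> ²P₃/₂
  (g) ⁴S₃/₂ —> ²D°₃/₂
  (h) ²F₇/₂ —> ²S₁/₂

5

(a) allowed
(b) allowed
(c) forbidden (ΔS, ΔL fail)
(d) allowed
(e) allowed
(f) allowed
(g) forbidden (ΔS, ΔL fail)
(h) forbidden (parity, ΔL, ΔJ fail)
Total allowed: 5 of 8.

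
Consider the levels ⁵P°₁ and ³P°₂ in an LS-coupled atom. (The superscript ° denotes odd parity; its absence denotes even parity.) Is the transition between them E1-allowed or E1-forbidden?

forbidden

Initial level: S=2, L=1, J=1, parity odd. Final level: S=1, L=1, J=2, parity odd.
Parity must change: odd → odd — ✗.
ΔS = 0: S: 2 → 1 — ✗.
ΔL = 0, ±1 (not L=0↔0): L: 1 → 1, ΔL = +0 — ✓.
ΔJ = 0, ±1 (not J=0↔0): J: 1 → 2, ΔJ = +1 — ✓.
Rule(s) violated: parity, ΔS.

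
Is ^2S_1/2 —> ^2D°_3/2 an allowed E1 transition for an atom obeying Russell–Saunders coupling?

forbidden

Initial level: S=1/2, L=0, J=1/2, parity even. Final level: S=1/2, L=2, J=3/2, parity odd.
Parity must change: even → odd — satisfied.
ΔS = 0: S: 1/2 → 1/2 — satisfied.
ΔL = 0, ±1 (not L=0↔0): L: 0 → 2, ΔL = +2 — violated.
ΔJ = 0, ±1 (not J=0↔0): J: 1/2 → 3/2, ΔJ = +1 — satisfied.
Rule(s) violated: ΔL.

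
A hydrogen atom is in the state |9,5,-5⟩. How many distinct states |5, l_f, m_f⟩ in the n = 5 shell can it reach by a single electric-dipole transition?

E1 requires Δl = ±1, so l_f ∈ {4, 6}; with 0 ≤ l_f ≤ n_f−1 = 4, the allowed l_f values are {4}.
For l_f = 4: m_f ∈ {m_i−1, m_i, m_i+1} ∩ [−4, 4] = {-4} → 1 state.
Total: 1.

1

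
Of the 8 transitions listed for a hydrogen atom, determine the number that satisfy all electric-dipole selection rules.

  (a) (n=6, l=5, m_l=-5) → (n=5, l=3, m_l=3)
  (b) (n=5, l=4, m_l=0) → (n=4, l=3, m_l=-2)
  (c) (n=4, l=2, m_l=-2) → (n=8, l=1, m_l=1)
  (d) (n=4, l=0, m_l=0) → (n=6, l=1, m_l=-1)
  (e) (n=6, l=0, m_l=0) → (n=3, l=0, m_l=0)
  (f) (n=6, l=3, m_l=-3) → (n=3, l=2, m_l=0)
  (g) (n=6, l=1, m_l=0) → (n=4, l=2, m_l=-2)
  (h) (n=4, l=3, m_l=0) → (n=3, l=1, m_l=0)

(a) forbidden — Δl = -2 (E1 requires Δl = ±1); Δm_l = +8 (E1 requires Δm_l = 0, ±1)
(b) forbidden — Δm_l = -2 (E1 requires Δm_l = 0, ±1)
(c) forbidden — Δm_l = +3 (E1 requires Δm_l = 0, ±1)
(d) allowed
(e) forbidden — Δl = +0 (E1 requires Δl = ±1)
(f) forbidden — Δm_l = +3 (E1 requires Δm_l = 0, ±1)
(g) forbidden — Δm_l = -2 (E1 requires Δm_l = 0, ±1)
(h) forbidden — Δl = -2 (E1 requires Δl = ±1)
Total allowed: 1 of 8.

1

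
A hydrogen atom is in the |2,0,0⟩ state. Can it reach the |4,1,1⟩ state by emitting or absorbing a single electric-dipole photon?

Δl = 1 − 0 = +1; the E1 rule Δl = ±1 is ok.
m_l: 0 → 1 (Δm_l = +1). |Δm_l| ≤ 1 ok.
All E1 selection rules are satisfied.

allowed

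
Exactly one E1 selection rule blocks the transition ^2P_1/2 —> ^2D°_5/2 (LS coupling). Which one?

the ΔJ = 0, ±1 rule

Reading off the term symbols: S 1/2→1/2, L 1→2, J 1/2→5/2, parity even→odd.
ΔL = 0, ±1 (not L=0↔0): L: 1 → 2, ΔL = +1 — satisfied.
Parity must change: even → odd — satisfied.
ΔS = 0: S: 1/2 → 1/2 — satisfied.
ΔJ = 0, ±1 (not J=0↔0): J: 1/2 → 5/2, ΔJ = +2 — violated.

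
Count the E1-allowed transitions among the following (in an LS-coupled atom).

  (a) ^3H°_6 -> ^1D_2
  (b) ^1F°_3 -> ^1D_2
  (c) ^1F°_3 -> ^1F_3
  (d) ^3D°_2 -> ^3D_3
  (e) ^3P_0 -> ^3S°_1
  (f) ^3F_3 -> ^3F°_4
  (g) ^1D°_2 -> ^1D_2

(a) forbidden (ΔS, ΔL, ΔJ fail)
(b) allowed
(c) allowed
(d) allowed
(e) allowed
(f) allowed
(g) allowed
Total allowed: 6 of 7.

6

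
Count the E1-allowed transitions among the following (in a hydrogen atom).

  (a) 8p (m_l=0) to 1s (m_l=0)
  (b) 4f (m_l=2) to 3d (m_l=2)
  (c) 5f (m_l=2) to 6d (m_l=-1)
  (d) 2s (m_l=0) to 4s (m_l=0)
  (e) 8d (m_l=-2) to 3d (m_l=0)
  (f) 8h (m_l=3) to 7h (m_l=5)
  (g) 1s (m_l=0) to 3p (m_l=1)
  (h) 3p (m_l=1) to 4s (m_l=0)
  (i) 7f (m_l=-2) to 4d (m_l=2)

(a) allowed
(b) allowed
(c) forbidden — Δm_l = -3 (E1 requires Δm_l = 0, ±1)
(d) forbidden — Δl = +0 (E1 requires Δl = ±1)
(e) forbidden — Δl = +0 (E1 requires Δl = ±1); Δm_l = +2 (E1 requires Δm_l = 0, ±1)
(f) forbidden — Δl = +0 (E1 requires Δl = ±1); Δm_l = +2 (E1 requires Δm_l = 0, ±1)
(g) allowed
(h) allowed
(i) forbidden — Δm_l = +4 (E1 requires Δm_l = 0, ±1)
Total allowed: 4 of 9.

4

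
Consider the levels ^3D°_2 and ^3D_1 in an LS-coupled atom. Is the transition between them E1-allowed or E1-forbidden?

Initial level: S=1, L=2, J=2, parity odd. Final level: S=1, L=2, J=1, parity even.
ΔJ = 0, ±1 (not J=0↔0): J: 2 → 1, ΔJ = -1 — passes.
ΔL = 0, ±1 (not L=0↔0): L: 2 → 2, ΔL = +0 — passes.
Parity must change: odd → even — passes.
ΔS = 0: S: 1 → 1 — passes.
All four E1 rules are satisfied.

allowed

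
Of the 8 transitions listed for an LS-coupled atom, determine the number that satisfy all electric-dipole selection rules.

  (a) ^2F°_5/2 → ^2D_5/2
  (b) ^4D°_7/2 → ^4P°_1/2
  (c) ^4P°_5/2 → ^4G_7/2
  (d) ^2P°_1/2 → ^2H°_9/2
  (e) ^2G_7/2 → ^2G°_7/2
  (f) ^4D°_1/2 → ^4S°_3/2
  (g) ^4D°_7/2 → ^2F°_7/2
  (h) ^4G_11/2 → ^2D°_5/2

(a) allowed
(b) forbidden (parity, ΔJ fail)
(c) forbidden (ΔL fails)
(d) forbidden (parity, ΔL, ΔJ fail)
(e) allowed
(f) forbidden (parity, ΔL fail)
(g) forbidden (parity, ΔS fail)
(h) forbidden (ΔS, ΔL, ΔJ fail)
Total allowed: 2 of 8.

2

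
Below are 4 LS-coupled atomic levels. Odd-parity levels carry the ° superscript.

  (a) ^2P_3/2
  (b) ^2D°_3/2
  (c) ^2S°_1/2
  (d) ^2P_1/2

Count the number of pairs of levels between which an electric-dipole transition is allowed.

(a)–(b): allowed.
(a)–(c): allowed.
(a)–(d): forbidden (parity).
(b)–(c): forbidden (parity, ΔL).
(b)–(d): allowed.
(c)–(d): allowed.
Allowed pairs: 4 of 6.

4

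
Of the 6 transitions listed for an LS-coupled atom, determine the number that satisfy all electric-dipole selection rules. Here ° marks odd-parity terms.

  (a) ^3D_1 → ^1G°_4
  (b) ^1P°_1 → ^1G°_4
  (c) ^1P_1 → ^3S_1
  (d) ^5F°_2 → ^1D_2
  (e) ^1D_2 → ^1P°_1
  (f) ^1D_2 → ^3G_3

(a) forbidden (ΔS, ΔL, ΔJ fail)
(b) forbidden (parity, ΔL, ΔJ fail)
(c) forbidden (parity, ΔS fail)
(d) forbidden (ΔS fails)
(e) allowed
(f) forbidden (parity, ΔS, ΔL fail)
Total allowed: 1 of 6.

1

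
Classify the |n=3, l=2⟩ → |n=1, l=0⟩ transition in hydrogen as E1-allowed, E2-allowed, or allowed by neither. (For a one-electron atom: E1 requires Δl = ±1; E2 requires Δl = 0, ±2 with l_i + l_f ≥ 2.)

Δl = 0 − 2 = -2; l_i + l_f = 2.
E1 (Δl = ±1): not satisfied.
E2 (Δl = 0,±2, l_i+l_f ≥ 2): satisfied.

E2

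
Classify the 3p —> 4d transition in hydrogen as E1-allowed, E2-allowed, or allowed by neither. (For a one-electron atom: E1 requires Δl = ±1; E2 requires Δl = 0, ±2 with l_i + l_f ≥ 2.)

Δl = 2 − 1 = +1; l_i + l_f = 3.
E1 (Δl = ±1): satisfied.
E2 (Δl = 0,±2, l_i+l_f ≥ 2): not satisfied.

E1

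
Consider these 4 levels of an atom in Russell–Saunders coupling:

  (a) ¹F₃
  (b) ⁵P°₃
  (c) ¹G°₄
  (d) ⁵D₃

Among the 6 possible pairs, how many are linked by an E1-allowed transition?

2

(a)–(b): forbidden (ΔS, ΔL).
(a)–(c): allowed.
(a)–(d): forbidden (parity, ΔS).
(b)–(c): forbidden (parity, ΔS, ΔL).
(b)–(d): allowed.
(c)–(d): forbidden (ΔS, ΔL).
Allowed pairs: 2 of 6.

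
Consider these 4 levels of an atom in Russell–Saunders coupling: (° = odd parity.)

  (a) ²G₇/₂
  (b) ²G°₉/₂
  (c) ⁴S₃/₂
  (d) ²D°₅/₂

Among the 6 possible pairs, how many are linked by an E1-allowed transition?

(a)–(b): allowed.
(a)–(c): forbidden (parity, ΔS, ΔL, ΔJ).
(a)–(d): forbidden (ΔL).
(b)–(c): forbidden (ΔS, ΔL, ΔJ).
(b)–(d): forbidden (parity, ΔL, ΔJ).
(c)–(d): forbidden (ΔS, ΔL).
Allowed pairs: 1 of 6.

1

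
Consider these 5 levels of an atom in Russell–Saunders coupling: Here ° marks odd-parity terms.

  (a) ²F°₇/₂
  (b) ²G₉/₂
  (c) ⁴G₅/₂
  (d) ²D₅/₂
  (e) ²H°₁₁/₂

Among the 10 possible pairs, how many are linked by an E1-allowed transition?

3

(a)–(b): allowed.
(a)–(c): forbidden (ΔS).
(a)–(d): allowed.
(a)–(e): forbidden (parity, ΔL, ΔJ).
(b)–(c): forbidden (parity, ΔS, ΔJ).
(b)–(d): forbidden (parity, ΔL, ΔJ).
(b)–(e): allowed.
(c)–(d): forbidden (parity, ΔS, ΔL).
(c)–(e): forbidden (ΔS, ΔJ).
(d)–(e): forbidden (ΔL, ΔJ).
Allowed pairs: 3 of 10.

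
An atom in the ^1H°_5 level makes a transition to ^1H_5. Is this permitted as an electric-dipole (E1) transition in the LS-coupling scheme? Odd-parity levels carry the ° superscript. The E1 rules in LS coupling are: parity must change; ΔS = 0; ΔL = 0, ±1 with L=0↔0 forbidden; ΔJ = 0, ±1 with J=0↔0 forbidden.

Reading off the term symbols: S 0→0, L 5→5, J 5→5, parity odd→even.
ΔL = 0, ±1 (not L=0↔0): L: 5 → 5, ΔL = +0 — satisfied.
ΔS = 0: S: 0 → 0 — satisfied.
ΔJ = 0, ±1 (not J=0↔0): J: 5 → 5, ΔJ = +0 — satisfied.
Parity must change: odd → even — satisfied.
All four E1 rules are satisfied.

allowed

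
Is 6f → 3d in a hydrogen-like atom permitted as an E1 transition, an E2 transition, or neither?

E1

Δl = 2 − 3 = -1; l_i + l_f = 5.
E1 (Δl = ±1): satisfied.
E2 (Δl = 0,±2, l_i+l_f ≥ 2): not satisfied.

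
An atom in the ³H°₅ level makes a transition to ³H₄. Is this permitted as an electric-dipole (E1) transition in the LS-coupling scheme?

allowed

Parity must change: odd → even — satisfied.
ΔS = 0: S: 1 → 1 — satisfied.
ΔL = 0, ±1 (not L=0↔0): L: 5 → 5, ΔL = +0 — satisfied.
ΔJ = 0, ±1 (not J=0↔0): J: 5 → 4, ΔJ = -1 — satisfied.
All four E1 rules are satisfied.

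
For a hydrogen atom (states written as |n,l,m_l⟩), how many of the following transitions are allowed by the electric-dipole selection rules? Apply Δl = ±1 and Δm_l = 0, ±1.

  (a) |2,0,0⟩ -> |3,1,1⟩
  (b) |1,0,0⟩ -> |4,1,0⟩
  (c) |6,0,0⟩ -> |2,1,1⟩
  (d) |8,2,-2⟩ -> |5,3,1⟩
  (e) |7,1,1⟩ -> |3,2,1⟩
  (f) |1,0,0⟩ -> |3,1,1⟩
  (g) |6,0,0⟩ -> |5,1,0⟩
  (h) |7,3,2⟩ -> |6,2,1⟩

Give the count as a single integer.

7

(a) allowed
(b) allowed
(c) allowed
(d) forbidden — Δm_l = +3 (E1 requires Δm_l = 0, ±1)
(e) allowed
(f) allowed
(g) allowed
(h) allowed
Total allowed: 7 of 8.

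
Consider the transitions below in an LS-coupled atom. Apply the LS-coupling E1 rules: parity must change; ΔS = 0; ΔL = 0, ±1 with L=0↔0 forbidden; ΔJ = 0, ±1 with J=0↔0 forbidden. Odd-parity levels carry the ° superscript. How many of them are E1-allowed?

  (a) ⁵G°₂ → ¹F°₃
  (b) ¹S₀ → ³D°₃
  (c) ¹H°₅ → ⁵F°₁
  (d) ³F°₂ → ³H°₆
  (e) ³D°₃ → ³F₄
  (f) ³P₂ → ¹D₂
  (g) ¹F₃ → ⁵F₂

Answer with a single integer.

(a) forbidden (parity, ΔS fail)
(b) forbidden (ΔS, ΔL, ΔJ fail)
(c) forbidden (parity, ΔS, ΔL, ΔJ fail)
(d) forbidden (parity, ΔL, ΔJ fail)
(e) allowed
(f) forbidden (parity, ΔS fail)
(g) forbidden (parity, ΔS fail)
Total allowed: 1 of 7.

1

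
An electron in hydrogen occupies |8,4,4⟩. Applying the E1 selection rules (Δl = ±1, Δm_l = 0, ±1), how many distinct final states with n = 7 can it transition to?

4

E1 requires Δl = ±1, so l_f ∈ {3, 5}; with 0 ≤ l_f ≤ n_f−1 = 6, the allowed l_f values are {3, 5}.
For l_f = 3: m_f ∈ {m_i−1, m_i, m_i+1} ∩ [−3, 3] = {3} → 1 state.
For l_f = 5: m_f ∈ {m_i−1, m_i, m_i+1} ∩ [−5, 5] = {3, 4, 5} → 3 states.
Total: 4.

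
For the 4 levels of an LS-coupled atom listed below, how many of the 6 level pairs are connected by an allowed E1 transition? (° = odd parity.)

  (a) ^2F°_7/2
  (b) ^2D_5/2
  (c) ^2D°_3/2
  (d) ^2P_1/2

(a)–(b): allowed.
(a)–(c): forbidden (parity, ΔJ).
(a)–(d): forbidden (ΔL, ΔJ).
(b)–(c): allowed.
(b)–(d): forbidden (parity, ΔJ).
(c)–(d): allowed.
Allowed pairs: 3 of 6.

3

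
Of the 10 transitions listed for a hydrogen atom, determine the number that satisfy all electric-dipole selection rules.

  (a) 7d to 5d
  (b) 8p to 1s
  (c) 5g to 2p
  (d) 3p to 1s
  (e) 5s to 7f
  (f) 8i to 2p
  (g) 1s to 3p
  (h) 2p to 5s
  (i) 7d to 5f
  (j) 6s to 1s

5

(a) forbidden — Δl = +0 (E1 requires Δl = ±1)
(b) allowed
(c) forbidden — Δl = -3 (E1 requires Δl = ±1)
(d) allowed
(e) forbidden — Δl = +3 (E1 requires Δl = ±1)
(f) forbidden — Δl = -5 (E1 requires Δl = ±1)
(g) allowed
(h) allowed
(i) allowed
(j) forbidden — Δl = +0 (E1 requires Δl = ±1)
Total allowed: 5 of 10.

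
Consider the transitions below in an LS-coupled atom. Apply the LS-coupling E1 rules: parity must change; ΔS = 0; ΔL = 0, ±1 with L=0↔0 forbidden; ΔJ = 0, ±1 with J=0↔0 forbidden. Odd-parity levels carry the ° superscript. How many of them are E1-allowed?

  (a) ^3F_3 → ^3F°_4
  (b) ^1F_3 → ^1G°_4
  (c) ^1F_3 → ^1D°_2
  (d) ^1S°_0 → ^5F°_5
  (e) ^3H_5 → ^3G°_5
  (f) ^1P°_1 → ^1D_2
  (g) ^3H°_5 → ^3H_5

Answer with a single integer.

(a) allowed
(b) allowed
(c) allowed
(d) forbidden (parity, ΔS, ΔL, ΔJ fail)
(e) allowed
(f) allowed
(g) allowed
Total allowed: 6 of 7.

6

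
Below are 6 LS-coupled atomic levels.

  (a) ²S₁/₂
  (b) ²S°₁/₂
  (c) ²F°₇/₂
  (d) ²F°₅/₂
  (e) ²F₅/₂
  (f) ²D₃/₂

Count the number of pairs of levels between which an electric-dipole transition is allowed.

3

(a)–(b): forbidden (ΔL).
(a)–(c): forbidden (ΔL, ΔJ).
(a)–(d): forbidden (ΔL, ΔJ).
(a)–(e): forbidden (parity, ΔL, ΔJ).
(a)–(f): forbidden (parity, ΔL).
(b)–(c): forbidden (parity, ΔL, ΔJ).
(b)–(d): forbidden (parity, ΔL, ΔJ).
(b)–(e): forbidden (ΔL, ΔJ).
(b)–(f): forbidden (ΔL).
(c)–(d): forbidden (parity).
(c)–(e): allowed.
(c)–(f): forbidden (ΔJ).
(d)–(e): allowed.
(d)–(f): allowed.
(e)–(f): forbidden (parity).
Allowed pairs: 3 of 15.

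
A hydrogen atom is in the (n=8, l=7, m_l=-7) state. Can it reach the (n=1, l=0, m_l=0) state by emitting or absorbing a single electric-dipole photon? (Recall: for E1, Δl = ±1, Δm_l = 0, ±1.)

forbidden

Δl = 0 − 7 = -7; the E1 rule Δl = ±1 is fails.
m_l: -7 → 0 (Δm_l = +7). |Δm_l| ≤ 1 fails.
The transition is electric-dipole forbidden.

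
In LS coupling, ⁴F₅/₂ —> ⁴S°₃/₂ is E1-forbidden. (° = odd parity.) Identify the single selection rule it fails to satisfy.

the ΔL = 0, ±1 rule

Initial level: S=3/2, L=3, J=5/2, parity even. Final level: S=3/2, L=0, J=3/2, parity odd.
Parity must change: even → odd — passes.
ΔJ = 0, ±1 (not J=0↔0): J: 5/2 → 3/2, ΔJ = -1 — passes.
ΔL = 0, ±1 (not L=0↔0): L: 3 → 0, ΔL = -3 — fails.
ΔS = 0: S: 3/2 → 3/2 — passes.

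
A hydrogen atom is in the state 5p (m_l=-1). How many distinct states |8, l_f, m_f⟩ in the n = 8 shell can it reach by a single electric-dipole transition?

4

E1 requires Δl = ±1, so l_f ∈ {0, 2}; with 0 ≤ l_f ≤ n_f−1 = 7, the allowed l_f values are {0, 2}.
For l_f = 0: m_f ∈ {m_i−1, m_i, m_i+1} ∩ [−0, 0] = {0} → 1 state.
For l_f = 2: m_f ∈ {m_i−1, m_i, m_i+1} ∩ [−2, 2] = {-2, -1, 0} → 3 states.
Total: 4.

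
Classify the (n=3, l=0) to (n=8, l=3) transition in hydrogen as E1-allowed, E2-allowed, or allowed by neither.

Δl = 3 − 0 = +3; l_i + l_f = 3.
E1 (Δl = ±1): not satisfied.
E2 (Δl = 0,±2, l_i+l_f ≥ 2): not satisfied.

neither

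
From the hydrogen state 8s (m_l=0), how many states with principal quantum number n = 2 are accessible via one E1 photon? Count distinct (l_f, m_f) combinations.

E1 requires Δl = ±1, so l_f ∈ {-1, 1}; with 0 ≤ l_f ≤ n_f−1 = 1, the allowed l_f values are {1}.
For l_f = 1: m_f ∈ {m_i−1, m_i, m_i+1} ∩ [−1, 1] = {-1, 0, 1} → 3 states.
Total: 3.

3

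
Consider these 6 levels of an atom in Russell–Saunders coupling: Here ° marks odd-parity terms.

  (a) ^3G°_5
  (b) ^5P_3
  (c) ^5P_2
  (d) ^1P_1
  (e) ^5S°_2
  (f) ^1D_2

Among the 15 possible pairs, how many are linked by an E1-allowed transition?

2

(a)–(b): forbidden (ΔS, ΔL, ΔJ).
(a)–(c): forbidden (ΔS, ΔL, ΔJ).
(a)–(d): forbidden (ΔS, ΔL, ΔJ).
(a)–(e): forbidden (parity, ΔS, ΔL, ΔJ).
(a)–(f): forbidden (ΔS, ΔL, ΔJ).
(b)–(c): forbidden (parity).
(b)–(d): forbidden (parity, ΔS, ΔJ).
(b)–(e): allowed.
(b)–(f): forbidden (parity, ΔS).
(c)–(d): forbidden (parity, ΔS).
(c)–(e): allowed.
(c)–(f): forbidden (parity, ΔS).
(d)–(e): forbidden (ΔS).
(d)–(f): forbidden (parity).
(e)–(f): forbidden (ΔS, ΔL).
Allowed pairs: 2 of 15.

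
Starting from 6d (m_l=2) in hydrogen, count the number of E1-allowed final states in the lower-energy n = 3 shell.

1

E1 requires Δl = ±1, so l_f ∈ {1, 3}; with 0 ≤ l_f ≤ n_f−1 = 2, the allowed l_f values are {1}.
For l_f = 1: m_f ∈ {m_i−1, m_i, m_i+1} ∩ [−1, 1] = {1} → 1 state.
Total: 1.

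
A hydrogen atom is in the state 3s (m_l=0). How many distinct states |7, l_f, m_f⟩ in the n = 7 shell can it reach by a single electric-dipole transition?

E1 requires Δl = ±1, so l_f ∈ {-1, 1}; with 0 ≤ l_f ≤ n_f−1 = 6, the allowed l_f values are {1}.
For l_f = 1: m_f ∈ {m_i−1, m_i, m_i+1} ∩ [−1, 1] = {-1, 0, 1} → 3 states.
Total: 3.

3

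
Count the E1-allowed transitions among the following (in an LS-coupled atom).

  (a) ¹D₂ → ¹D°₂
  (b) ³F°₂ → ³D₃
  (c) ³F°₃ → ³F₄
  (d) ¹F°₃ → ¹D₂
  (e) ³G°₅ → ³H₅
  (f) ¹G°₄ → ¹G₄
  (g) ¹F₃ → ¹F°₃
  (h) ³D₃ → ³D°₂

8

(a) allowed
(b) allowed
(c) allowed
(d) allowed
(e) allowed
(f) allowed
(g) allowed
(h) allowed
Total allowed: 8 of 8.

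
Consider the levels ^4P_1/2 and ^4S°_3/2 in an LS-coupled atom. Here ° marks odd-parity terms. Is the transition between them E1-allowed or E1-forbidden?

allowed

ΔS = 0: S: 3/2 → 3/2 — passes.
Parity must change: even → odd — passes.
ΔL = 0, ±1 (not L=0↔0): L: 1 → 0, ΔL = -1 — passes.
ΔJ = 0, ±1 (not J=0↔0): J: 1/2 → 3/2, ΔJ = +1 — passes.
All four E1 rules are satisfied.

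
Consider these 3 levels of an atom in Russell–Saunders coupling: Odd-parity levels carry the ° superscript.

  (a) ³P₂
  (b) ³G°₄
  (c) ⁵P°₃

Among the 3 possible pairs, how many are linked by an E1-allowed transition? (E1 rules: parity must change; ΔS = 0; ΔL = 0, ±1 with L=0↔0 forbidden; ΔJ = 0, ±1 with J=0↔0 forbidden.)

0

(a)–(b): forbidden (ΔL, ΔJ).
(a)–(c): forbidden (ΔS).
(b)–(c): forbidden (parity, ΔS, ΔL).
Allowed pairs: 0 of 3.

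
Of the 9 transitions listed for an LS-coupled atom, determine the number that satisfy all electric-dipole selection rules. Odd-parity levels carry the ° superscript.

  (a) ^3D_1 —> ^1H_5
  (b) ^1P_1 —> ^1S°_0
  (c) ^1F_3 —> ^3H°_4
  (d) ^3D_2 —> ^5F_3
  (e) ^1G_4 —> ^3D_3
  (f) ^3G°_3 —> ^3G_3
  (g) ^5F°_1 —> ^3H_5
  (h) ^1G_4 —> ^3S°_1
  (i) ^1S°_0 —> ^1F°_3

(a) forbidden (parity, ΔS, ΔL, ΔJ fail)
(b) allowed
(c) forbidden (ΔS, ΔL fail)
(d) forbidden (parity, ΔS fail)
(e) forbidden (parity, ΔS, ΔL fail)
(f) allowed
(g) forbidden (ΔS, ΔL, ΔJ fail)
(h) forbidden (ΔS, ΔL, ΔJ fail)
(i) forbidden (parity, ΔL, ΔJ fail)
Total allowed: 2 of 9.

2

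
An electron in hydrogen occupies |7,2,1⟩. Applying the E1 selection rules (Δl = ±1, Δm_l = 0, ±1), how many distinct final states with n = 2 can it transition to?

E1 requires Δl = ±1, so l_f ∈ {1, 3}; with 0 ≤ l_f ≤ n_f−1 = 1, the allowed l_f values are {1}.
For l_f = 1: m_f ∈ {m_i−1, m_i, m_i+1} ∩ [−1, 1] = {0, 1} → 2 states.
Total: 2.

2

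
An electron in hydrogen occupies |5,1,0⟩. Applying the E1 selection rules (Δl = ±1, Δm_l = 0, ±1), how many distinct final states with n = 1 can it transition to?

E1 requires Δl = ±1, so l_f ∈ {0, 2}; with 0 ≤ l_f ≤ n_f−1 = 0, the allowed l_f values are {0}.
For l_f = 0: m_f ∈ {m_i−1, m_i, m_i+1} ∩ [−0, 0] = {0} → 1 state.
Total: 1.

1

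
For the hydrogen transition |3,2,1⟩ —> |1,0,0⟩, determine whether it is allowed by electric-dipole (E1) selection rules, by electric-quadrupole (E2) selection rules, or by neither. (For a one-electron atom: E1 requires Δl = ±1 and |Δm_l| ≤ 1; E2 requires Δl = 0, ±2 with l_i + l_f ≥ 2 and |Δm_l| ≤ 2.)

Δl = 0 − 2 = -2; l_i + l_f = 2.
Δm_l = -1.
E1 (Δl = ±1, |Δm_l| ≤ 1): not satisfied.
E2 (Δl = 0,±2, l_i+l_f ≥ 2, |Δm_l| ≤ 2): satisfied.

E2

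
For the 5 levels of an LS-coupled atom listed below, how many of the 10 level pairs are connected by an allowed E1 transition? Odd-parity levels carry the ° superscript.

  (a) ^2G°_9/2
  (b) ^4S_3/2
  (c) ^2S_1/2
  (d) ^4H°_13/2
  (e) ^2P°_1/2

(a)–(b): forbidden (ΔS, ΔL, ΔJ).
(a)–(c): forbidden (ΔL, ΔJ).
(a)–(d): forbidden (parity, ΔS, ΔJ).
(a)–(e): forbidden (parity, ΔL, ΔJ).
(b)–(c): forbidden (parity, ΔS, ΔL).
(b)–(d): forbidden (ΔL, ΔJ).
(b)–(e): forbidden (ΔS).
(c)–(d): forbidden (ΔS, ΔL, ΔJ).
(c)–(e): allowed.
(d)–(e): forbidden (parity, ΔS, ΔL, ΔJ).
Allowed pairs: 1 of 10.

1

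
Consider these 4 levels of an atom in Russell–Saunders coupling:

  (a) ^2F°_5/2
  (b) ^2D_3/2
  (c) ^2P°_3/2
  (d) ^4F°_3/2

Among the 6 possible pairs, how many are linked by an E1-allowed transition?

2

(a)–(b): allowed.
(a)–(c): forbidden (parity, ΔL).
(a)–(d): forbidden (parity, ΔS).
(b)–(c): allowed.
(b)–(d): forbidden (ΔS).
(c)–(d): forbidden (parity, ΔS, ΔL).
Allowed pairs: 2 of 6.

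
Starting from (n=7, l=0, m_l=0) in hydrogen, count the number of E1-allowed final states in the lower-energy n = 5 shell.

3

E1 requires Δl = ±1, so l_f ∈ {-1, 1}; with 0 ≤ l_f ≤ n_f−1 = 4, the allowed l_f values are {1}.
For l_f = 1: m_f ∈ {m_i−1, m_i, m_i+1} ∩ [−1, 1] = {-1, 0, 1} → 3 states.
Total: 3.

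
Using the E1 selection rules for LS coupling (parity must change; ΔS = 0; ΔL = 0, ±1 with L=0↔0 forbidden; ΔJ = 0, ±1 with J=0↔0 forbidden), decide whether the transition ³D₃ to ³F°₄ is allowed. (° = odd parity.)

allowed

ΔL = 0, ±1 (not L=0↔0): L: 2 → 3, ΔL = +1 — passes.
ΔJ = 0, ±1 (not J=0↔0): J: 3 → 4, ΔJ = +1 — passes.
Parity must change: even → odd — passes.
ΔS = 0: S: 1 → 1 — passes.
All four E1 rules are satisfied.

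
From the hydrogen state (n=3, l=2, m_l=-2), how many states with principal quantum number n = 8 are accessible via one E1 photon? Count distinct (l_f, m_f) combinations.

4

E1 requires Δl = ±1, so l_f ∈ {1, 3}; with 0 ≤ l_f ≤ n_f−1 = 7, the allowed l_f values are {1, 3}.
For l_f = 1: m_f ∈ {m_i−1, m_i, m_i+1} ∩ [−1, 1] = {-1} → 1 state.
For l_f = 3: m_f ∈ {m_i−1, m_i, m_i+1} ∩ [−3, 3] = {-3, -2, -1} → 3 states.
Total: 4.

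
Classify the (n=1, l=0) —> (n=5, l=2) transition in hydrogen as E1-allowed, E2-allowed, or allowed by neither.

E2

Δl = 2 − 0 = +2; l_i + l_f = 2.
E1 (Δl = ±1): not satisfied.
E2 (Δl = 0,±2, l_i+l_f ≥ 2): satisfied.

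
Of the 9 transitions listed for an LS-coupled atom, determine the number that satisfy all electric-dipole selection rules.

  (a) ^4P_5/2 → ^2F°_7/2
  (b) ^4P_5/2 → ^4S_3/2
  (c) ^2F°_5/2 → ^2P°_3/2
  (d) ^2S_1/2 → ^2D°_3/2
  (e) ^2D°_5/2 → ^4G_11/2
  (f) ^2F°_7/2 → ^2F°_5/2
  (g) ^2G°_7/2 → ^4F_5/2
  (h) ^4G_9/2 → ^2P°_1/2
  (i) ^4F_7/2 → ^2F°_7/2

(a) forbidden (ΔS, ΔL fail)
(b) forbidden (parity fails)
(c) forbidden (parity, ΔL fail)
(d) forbidden (ΔL fails)
(e) forbidden (ΔS, ΔL, ΔJ fail)
(f) forbidden (parity fails)
(g) forbidden (ΔS fails)
(h) forbidden (ΔS, ΔL, ΔJ fail)
(i) forbidden (ΔS fails)
Total allowed: 0 of 9.

0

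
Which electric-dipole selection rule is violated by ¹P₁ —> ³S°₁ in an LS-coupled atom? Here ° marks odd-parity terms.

the ΔS = 0 rule

Parity must change: even → odd — ok.
ΔS = 0: S: 0 → 1 — fails.
ΔL = 0, ±1 (not L=0↔0): L: 1 → 0, ΔL = -1 — ok.
ΔJ = 0, ±1 (not J=0↔0): J: 1 → 1, ΔJ = +0 — ok.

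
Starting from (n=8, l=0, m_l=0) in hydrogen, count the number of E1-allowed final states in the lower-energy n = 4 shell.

E1 requires Δl = ±1, so l_f ∈ {-1, 1}; with 0 ≤ l_f ≤ n_f−1 = 3, the allowed l_f values are {1}.
For l_f = 1: m_f ∈ {m_i−1, m_i, m_i+1} ∩ [−1, 1] = {-1, 0, 1} → 3 states.
Total: 3.

3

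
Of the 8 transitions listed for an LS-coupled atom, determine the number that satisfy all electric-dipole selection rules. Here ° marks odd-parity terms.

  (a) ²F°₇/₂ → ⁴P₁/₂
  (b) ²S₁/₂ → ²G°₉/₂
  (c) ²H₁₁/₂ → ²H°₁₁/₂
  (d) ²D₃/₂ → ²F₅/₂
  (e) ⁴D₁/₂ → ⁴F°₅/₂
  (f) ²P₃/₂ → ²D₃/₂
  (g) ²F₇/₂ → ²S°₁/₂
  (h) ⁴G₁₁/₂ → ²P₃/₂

1

(a) forbidden (ΔS, ΔL, ΔJ fail)
(b) forbidden (ΔL, ΔJ fail)
(c) allowed
(d) forbidden (parity fails)
(e) forbidden (ΔJ fails)
(f) forbidden (parity fails)
(g) forbidden (ΔL, ΔJ fail)
(h) forbidden (parity, ΔS, ΔL, ΔJ fail)
Total allowed: 1 of 8.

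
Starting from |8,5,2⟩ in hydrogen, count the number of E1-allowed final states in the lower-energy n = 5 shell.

3

E1 requires Δl = ±1, so l_f ∈ {4, 6}; with 0 ≤ l_f ≤ n_f−1 = 4, the allowed l_f values are {4}.
For l_f = 4: m_f ∈ {m_i−1, m_i, m_i+1} ∩ [−4, 4] = {1, 2, 3} → 3 states.
Total: 3.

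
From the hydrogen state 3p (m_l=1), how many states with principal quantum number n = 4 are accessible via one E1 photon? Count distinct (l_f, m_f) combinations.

4

E1 requires Δl = ±1, so l_f ∈ {0, 2}; with 0 ≤ l_f ≤ n_f−1 = 3, the allowed l_f values are {0, 2}.
For l_f = 0: m_f ∈ {m_i−1, m_i, m_i+1} ∩ [−0, 0] = {0} → 1 state.
For l_f = 2: m_f ∈ {m_i−1, m_i, m_i+1} ∩ [−2, 2] = {0, 1, 2} → 3 states.
Total: 4.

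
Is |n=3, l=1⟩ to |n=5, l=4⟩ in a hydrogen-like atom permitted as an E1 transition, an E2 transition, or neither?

neither

Δl = 4 − 1 = +3; l_i + l_f = 5.
E1 (Δl = ±1): not satisfied.
E2 (Δl = 0,±2, l_i+l_f ≥ 2): not satisfied.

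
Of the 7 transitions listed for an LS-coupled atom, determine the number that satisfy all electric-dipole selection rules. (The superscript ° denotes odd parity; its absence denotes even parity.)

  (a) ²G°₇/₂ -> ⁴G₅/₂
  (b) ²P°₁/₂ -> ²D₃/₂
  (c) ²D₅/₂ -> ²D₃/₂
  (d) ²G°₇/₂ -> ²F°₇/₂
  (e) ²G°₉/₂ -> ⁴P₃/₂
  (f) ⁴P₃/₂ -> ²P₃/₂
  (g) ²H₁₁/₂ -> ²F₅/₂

(a) forbidden (ΔS fails)
(b) allowed
(c) forbidden (parity fails)
(d) forbidden (parity fails)
(e) forbidden (ΔS, ΔL, ΔJ fail)
(f) forbidden (parity, ΔS fail)
(g) forbidden (parity, ΔL, ΔJ fail)
Total allowed: 1 of 7.

1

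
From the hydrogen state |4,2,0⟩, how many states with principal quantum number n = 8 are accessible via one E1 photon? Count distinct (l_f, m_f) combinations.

E1 requires Δl = ±1, so l_f ∈ {1, 3}; with 0 ≤ l_f ≤ n_f−1 = 7, the allowed l_f values are {1, 3}.
For l_f = 1: m_f ∈ {m_i−1, m_i, m_i+1} ∩ [−1, 1] = {-1, 0, 1} → 3 states.
For l_f = 3: m_f ∈ {m_i−1, m_i, m_i+1} ∩ [−3, 3] = {-1, 0, 1} → 3 states.
Total: 6.

6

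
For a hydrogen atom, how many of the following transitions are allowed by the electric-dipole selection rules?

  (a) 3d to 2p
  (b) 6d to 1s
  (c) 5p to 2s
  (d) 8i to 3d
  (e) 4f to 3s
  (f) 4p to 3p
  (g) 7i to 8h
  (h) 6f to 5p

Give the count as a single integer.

(a) allowed
(b) forbidden — Δl = -2 (E1 requires Δl = ±1)
(c) allowed
(d) forbidden — Δl = -4 (E1 requires Δl = ±1)
(e) forbidden — Δl = -3 (E1 requires Δl = ±1)
(f) forbidden — Δl = +0 (E1 requires Δl = ±1)
(g) allowed
(h) forbidden — Δl = -2 (E1 requires Δl = ±1)
Total allowed: 3 of 8.

3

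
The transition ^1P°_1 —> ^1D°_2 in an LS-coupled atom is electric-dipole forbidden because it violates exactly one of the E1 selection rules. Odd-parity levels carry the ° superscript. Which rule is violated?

Reading off the term symbols: S 0→0, L 1→2, J 1→2, parity odd→odd.
ΔL = 0, ±1 (not L=0↔0): L: 1 → 2, ΔL = +1 — satisfied.
Parity must change: odd → odd — violated.
ΔJ = 0, ±1 (not J=0↔0): J: 1 → 2, ΔJ = +1 — satisfied.
ΔS = 0: S: 0 → 0 — satisfied.

parity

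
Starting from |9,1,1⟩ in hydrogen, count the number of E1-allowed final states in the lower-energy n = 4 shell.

E1 requires Δl = ±1, so l_f ∈ {0, 2}; with 0 ≤ l_f ≤ n_f−1 = 3, the allowed l_f values are {0, 2}.
For l_f = 0: m_f ∈ {m_i−1, m_i, m_i+1} ∩ [−0, 0] = {0} → 1 state.
For l_f = 2: m_f ∈ {m_i−1, m_i, m_i+1} ∩ [−2, 2] = {0, 1, 2} → 3 states.
Total: 4.

4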